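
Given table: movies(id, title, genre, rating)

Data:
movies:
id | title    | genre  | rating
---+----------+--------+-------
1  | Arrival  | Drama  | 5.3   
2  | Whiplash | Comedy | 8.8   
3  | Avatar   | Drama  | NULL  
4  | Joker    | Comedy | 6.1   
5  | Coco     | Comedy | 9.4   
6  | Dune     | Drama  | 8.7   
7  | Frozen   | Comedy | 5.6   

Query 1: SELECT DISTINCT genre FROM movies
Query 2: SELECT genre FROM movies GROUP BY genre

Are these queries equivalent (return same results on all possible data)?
Yes, equivalent

Both queries return: [('Comedy',), ('Drama',)]

Reason: Both get unique genres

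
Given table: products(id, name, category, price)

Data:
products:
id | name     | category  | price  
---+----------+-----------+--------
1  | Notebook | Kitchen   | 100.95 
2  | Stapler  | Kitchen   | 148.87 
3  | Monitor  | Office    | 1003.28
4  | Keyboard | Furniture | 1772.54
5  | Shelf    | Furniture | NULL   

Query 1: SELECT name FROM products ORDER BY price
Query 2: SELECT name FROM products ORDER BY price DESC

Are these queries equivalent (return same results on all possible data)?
No, not equivalent

Query 1 returns: [('Shelf',), ('Notebook',), ('Stapler',), ('Monitor',), ('Keyboard',)]
Query 2 returns: [('Keyboard',), ('Monitor',), ('Stapler',), ('Notebook',), ('Shelf',)]

Reason: ASC vs DESC gives opposite ordering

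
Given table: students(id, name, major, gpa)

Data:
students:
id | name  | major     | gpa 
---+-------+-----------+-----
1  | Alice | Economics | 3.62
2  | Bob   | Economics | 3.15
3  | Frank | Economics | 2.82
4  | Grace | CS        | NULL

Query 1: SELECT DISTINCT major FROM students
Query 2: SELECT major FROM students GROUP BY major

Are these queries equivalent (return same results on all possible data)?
Yes, equivalent

Both queries return: [('CS',), ('Economics',)]

Reason: Both get unique majors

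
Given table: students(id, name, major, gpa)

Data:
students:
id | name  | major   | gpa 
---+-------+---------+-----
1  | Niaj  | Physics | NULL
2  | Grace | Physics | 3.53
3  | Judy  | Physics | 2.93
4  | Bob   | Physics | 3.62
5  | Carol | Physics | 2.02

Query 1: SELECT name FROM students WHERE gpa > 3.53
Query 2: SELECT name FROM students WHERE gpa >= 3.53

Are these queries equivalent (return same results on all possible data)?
No, not equivalent

Query 1 returns: [('Bob',)]
Query 2 returns: [('Grace',), ('Bob',)]

Reason: > vs >= gives different results when gpa = 3.53 exists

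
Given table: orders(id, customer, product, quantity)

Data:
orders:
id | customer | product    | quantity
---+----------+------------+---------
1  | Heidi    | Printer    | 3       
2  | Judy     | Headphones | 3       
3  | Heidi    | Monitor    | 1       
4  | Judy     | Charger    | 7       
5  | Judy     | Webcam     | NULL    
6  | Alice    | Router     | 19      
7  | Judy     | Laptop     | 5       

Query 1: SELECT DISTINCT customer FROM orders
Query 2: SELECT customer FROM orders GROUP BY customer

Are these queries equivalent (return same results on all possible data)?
Yes, equivalent

Both queries return: [('Alice',), ('Heidi',), ('Judy',)]

Reason: Both get unique customers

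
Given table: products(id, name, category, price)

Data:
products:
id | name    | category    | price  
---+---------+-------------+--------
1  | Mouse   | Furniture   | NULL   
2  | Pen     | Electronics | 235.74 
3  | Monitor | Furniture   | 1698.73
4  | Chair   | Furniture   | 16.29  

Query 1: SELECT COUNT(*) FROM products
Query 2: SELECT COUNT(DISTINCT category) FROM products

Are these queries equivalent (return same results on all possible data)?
No, not equivalent

Query 1 returns: [(4,)]
Query 2 returns: [(2,)]

Reason: COUNT(*) counts rows, COUNT(DISTINCT category) counts unique categorys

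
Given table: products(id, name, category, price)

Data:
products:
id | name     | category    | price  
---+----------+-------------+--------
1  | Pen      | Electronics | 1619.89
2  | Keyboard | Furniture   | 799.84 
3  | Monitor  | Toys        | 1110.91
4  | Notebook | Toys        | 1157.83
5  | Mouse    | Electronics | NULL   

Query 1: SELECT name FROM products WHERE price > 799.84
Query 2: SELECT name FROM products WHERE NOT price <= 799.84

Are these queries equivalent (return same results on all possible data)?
Yes, equivalent

Both queries return: [('Monitor',), ('Notebook',), ('Pen',)]

Reason: Both filter price > 799.84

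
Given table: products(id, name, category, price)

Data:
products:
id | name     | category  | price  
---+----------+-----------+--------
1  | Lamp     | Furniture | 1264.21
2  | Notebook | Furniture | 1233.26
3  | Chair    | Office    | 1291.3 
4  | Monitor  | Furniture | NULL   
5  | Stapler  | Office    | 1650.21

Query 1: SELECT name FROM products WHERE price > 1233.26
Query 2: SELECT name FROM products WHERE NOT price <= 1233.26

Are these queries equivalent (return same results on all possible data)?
Yes, equivalent

Both queries return: [('Chair',), ('Lamp',), ('Stapler',)]

Reason: Both filter price > 1233.26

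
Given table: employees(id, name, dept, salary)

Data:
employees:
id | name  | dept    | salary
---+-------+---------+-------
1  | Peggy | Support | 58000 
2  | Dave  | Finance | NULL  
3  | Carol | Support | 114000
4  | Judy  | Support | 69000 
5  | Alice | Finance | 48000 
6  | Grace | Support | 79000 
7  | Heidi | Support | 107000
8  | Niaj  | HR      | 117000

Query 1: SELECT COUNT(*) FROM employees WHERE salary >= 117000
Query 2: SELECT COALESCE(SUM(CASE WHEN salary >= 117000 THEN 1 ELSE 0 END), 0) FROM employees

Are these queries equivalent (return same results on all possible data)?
Yes, equivalent

Both queries return: [(1,)]

Reason: COUNT with WHERE vs conditional SUM (COALESCE handles empty-table NULL)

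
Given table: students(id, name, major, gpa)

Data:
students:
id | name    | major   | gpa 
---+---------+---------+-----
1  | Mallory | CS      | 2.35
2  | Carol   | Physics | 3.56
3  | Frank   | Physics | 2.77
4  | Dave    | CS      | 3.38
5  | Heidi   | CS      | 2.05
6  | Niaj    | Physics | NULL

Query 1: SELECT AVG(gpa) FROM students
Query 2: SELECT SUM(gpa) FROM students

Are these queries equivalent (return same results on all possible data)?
No, not equivalent

Query 1 returns: [(2.822,)]
Query 2 returns: [(14.11,)]

Reason: AVG vs SUM give different aggregate values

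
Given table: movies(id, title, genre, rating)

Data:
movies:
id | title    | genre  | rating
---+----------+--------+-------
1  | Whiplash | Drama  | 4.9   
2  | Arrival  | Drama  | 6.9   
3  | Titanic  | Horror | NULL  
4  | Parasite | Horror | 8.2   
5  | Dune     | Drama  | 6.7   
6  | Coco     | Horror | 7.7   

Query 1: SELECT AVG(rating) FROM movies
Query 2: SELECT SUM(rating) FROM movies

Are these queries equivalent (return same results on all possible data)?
No, not equivalent

Query 1 returns: [(6.88,)]
Query 2 returns: [(34.4,)]

Reason: AVG vs SUM give different aggregate values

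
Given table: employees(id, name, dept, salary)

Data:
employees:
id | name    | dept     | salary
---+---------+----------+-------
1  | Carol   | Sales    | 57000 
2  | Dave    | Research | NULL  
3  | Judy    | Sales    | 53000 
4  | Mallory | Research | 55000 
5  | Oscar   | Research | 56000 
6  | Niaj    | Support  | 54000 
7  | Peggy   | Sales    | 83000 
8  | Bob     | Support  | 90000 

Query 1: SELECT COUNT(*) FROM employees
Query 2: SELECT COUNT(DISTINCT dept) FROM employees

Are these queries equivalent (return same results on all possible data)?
No, not equivalent

Query 1 returns: [(8,)]
Query 2 returns: [(3,)]

Reason: COUNT(*) counts rows, COUNT(DISTINCT dept) counts unique depts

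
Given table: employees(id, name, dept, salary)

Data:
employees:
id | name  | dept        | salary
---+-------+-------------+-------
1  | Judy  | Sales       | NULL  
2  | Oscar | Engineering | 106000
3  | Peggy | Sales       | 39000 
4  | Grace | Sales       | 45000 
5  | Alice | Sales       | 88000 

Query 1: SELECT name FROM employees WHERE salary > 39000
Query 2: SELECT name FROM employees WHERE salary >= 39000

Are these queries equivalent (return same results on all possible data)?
No, not equivalent

Query 1 returns: [('Oscar',), ('Grace',), ('Alice',)]
Query 2 returns: [('Oscar',), ('Peggy',), ('Grace',), ('Alice',)]

Reason: > vs >= gives different results when salary = 39000 exists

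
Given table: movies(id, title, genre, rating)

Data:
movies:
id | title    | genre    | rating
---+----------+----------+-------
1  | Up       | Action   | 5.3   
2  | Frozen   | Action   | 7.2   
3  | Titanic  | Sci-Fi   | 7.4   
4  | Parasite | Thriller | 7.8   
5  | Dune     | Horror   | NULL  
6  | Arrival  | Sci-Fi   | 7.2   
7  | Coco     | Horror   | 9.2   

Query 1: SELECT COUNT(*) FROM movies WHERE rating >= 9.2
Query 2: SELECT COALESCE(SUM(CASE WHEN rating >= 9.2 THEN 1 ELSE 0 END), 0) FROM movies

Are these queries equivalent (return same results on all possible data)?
Yes, equivalent

Both queries return: [(1,)]

Reason: COUNT with WHERE vs conditional SUM (COALESCE handles empty-table NULL)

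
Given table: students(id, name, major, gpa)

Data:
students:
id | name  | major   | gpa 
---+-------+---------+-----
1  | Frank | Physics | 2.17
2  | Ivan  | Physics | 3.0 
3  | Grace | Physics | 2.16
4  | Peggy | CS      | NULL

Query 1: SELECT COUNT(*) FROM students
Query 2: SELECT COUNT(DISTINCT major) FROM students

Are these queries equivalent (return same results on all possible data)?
No, not equivalent

Query 1 returns: [(4,)]
Query 2 returns: [(2,)]

Reason: COUNT(*) counts rows, COUNT(DISTINCT major) counts unique majors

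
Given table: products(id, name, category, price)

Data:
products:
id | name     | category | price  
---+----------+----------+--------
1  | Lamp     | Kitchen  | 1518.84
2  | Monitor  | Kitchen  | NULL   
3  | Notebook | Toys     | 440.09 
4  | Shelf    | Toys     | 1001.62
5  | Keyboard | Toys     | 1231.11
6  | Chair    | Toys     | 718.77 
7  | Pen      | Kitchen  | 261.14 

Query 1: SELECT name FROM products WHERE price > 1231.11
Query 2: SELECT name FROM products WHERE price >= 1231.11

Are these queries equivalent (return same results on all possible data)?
No, not equivalent

Query 1 returns: [('Lamp',)]
Query 2 returns: [('Lamp',), ('Keyboard',)]

Reason: > vs >= gives different results when price = 1231.11 exists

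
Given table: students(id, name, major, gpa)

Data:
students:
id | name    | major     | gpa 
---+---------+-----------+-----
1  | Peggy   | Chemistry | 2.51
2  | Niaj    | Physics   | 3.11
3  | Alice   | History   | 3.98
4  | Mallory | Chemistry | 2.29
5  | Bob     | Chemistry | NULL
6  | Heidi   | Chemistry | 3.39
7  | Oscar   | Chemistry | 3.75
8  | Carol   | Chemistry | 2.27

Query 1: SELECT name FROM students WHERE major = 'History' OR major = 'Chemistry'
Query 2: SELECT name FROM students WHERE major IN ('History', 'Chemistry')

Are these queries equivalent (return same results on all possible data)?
Yes, equivalent

Both queries return: [('Alice',), ('Bob',), ('Carol',), ('Heidi',), ('Mallory',), ('Oscar',), ('Peggy',)]

Reason: OR vs IN are equivalent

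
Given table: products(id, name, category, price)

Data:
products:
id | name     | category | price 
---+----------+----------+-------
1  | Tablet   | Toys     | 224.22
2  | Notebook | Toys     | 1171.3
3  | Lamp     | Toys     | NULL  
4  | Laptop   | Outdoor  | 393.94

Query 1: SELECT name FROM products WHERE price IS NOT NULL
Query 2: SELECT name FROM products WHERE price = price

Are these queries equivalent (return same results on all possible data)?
Yes, equivalent

Both queries return: [('Laptop',), ('Notebook',), ('Tablet',)]

Reason: IS NOT NULL vs self-equality (both exclude NULLs)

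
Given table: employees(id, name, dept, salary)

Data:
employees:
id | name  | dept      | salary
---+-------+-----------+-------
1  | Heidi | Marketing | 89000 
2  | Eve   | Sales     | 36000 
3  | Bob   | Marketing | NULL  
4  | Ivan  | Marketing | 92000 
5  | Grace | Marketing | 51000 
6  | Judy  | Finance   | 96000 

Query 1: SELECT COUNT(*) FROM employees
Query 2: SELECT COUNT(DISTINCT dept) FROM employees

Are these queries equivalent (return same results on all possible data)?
No, not equivalent

Query 1 returns: [(6,)]
Query 2 returns: [(3,)]

Reason: COUNT(*) counts rows, COUNT(DISTINCT dept) counts unique depts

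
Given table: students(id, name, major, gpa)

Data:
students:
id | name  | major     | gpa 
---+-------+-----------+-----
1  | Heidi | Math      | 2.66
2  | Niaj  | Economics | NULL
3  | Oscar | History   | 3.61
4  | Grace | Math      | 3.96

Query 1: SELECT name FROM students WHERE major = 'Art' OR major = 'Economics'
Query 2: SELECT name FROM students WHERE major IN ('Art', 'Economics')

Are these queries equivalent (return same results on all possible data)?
Yes, equivalent

Both queries return: [('Niaj',)]

Reason: OR vs IN are equivalent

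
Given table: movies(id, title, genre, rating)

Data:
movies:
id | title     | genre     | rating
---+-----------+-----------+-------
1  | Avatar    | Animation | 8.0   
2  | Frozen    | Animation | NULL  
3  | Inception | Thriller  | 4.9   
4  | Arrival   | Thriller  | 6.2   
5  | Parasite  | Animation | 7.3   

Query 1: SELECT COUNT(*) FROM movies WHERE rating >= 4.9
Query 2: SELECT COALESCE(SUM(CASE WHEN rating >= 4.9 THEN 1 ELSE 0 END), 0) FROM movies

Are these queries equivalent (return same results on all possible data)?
Yes, equivalent

Both queries return: [(4,)]

Reason: COUNT with WHERE vs conditional SUM (COALESCE handles empty-table NULL)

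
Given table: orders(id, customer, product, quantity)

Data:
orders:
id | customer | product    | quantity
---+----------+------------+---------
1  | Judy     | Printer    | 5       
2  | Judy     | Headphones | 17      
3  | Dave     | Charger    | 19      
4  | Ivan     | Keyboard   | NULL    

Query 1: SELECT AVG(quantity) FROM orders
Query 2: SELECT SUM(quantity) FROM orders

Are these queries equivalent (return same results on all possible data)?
No, not equivalent

Query 1 returns: [(13.666666666666666,)]
Query 2 returns: [(41,)]

Reason: AVG vs SUM give different aggregate values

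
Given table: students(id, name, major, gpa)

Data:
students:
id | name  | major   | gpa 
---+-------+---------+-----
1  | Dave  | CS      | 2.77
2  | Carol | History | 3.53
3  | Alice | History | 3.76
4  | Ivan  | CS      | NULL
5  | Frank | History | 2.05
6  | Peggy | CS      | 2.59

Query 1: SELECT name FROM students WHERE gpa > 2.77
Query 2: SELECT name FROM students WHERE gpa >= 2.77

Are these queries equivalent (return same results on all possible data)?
No, not equivalent

Query 1 returns: [('Carol',), ('Alice',)]
Query 2 returns: [('Dave',), ('Carol',), ('Alice',)]

Reason: > vs >= gives different results when gpa = 2.77 exists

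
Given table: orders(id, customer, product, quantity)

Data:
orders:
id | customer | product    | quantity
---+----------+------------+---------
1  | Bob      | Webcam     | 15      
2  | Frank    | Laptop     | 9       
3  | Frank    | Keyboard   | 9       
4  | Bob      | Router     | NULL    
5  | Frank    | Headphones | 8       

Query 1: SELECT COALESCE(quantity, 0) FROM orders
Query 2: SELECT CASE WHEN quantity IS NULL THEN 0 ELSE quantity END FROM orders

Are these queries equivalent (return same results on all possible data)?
Yes, equivalent

Both queries return: [(0,), (8,), (9,), (9,), (15,)]

Reason: COALESCE vs CASE for NULL handling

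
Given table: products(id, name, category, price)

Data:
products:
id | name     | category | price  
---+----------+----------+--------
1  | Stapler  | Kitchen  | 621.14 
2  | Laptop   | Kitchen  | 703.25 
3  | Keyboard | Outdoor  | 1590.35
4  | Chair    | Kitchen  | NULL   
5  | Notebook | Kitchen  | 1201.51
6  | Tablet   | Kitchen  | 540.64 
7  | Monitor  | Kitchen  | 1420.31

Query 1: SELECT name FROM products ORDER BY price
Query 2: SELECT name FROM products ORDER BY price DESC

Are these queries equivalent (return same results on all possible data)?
No, not equivalent

Query 1 returns: [('Chair',), ('Tablet',), ('Stapler',), ('Laptop',), ('Notebook',), ('Monitor',), ('Keyboard',)]
Query 2 returns: [('Keyboard',), ('Monitor',), ('Notebook',), ('Laptop',), ('Stapler',), ('Tablet',), ('Chair',)]

Reason: ASC vs DESC gives opposite ordering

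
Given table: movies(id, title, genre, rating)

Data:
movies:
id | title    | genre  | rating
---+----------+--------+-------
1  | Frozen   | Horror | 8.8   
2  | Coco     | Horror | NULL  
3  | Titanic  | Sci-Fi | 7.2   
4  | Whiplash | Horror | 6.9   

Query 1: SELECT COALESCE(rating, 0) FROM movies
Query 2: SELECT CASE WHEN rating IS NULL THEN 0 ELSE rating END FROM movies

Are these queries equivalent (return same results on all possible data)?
Yes, equivalent

Both queries return: [(0,), (6.9,), (7.2,), (8.8,)]

Reason: COALESCE vs CASE for NULL handling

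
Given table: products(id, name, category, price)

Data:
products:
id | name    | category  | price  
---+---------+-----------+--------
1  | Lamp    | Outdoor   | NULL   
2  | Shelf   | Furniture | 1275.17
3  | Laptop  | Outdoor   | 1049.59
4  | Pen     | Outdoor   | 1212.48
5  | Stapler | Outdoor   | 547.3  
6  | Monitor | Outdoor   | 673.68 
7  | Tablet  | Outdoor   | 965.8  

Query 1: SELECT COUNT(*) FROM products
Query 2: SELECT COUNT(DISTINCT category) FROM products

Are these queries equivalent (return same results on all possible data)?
No, not equivalent

Query 1 returns: [(7,)]
Query 2 returns: [(2,)]

Reason: COUNT(*) counts rows, COUNT(DISTINCT category) counts unique categorys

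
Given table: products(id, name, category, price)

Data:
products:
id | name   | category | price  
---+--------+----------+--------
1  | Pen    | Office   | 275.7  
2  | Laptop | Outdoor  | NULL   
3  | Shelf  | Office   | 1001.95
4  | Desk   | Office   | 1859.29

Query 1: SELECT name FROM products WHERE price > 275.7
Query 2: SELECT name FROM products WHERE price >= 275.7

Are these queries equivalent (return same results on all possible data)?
No, not equivalent

Query 1 returns: [('Shelf',), ('Desk',)]
Query 2 returns: [('Pen',), ('Shelf',), ('Desk',)]

Reason: > vs >= gives different results when price = 275.7 exists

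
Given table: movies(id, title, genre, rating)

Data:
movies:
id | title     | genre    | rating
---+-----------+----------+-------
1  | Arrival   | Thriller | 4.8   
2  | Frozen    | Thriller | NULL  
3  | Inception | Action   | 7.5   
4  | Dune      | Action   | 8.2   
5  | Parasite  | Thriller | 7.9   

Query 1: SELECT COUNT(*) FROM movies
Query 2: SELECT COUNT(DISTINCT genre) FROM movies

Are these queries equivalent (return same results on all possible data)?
No, not equivalent

Query 1 returns: [(5,)]
Query 2 returns: [(2,)]

Reason: COUNT(*) counts rows, COUNT(DISTINCT genre) counts unique genres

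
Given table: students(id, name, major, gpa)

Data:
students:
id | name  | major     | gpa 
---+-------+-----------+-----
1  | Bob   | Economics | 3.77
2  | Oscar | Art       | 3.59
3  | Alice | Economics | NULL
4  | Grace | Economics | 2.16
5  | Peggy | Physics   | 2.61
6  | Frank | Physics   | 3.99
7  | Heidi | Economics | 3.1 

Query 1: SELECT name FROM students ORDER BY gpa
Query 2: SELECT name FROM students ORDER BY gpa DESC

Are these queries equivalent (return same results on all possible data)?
No, not equivalent

Query 1 returns: [('Alice',), ('Grace',), ('Peggy',), ('Heidi',), ('Oscar',), ('Bob',), ('Frank',)]
Query 2 returns: [('Frank',), ('Bob',), ('Oscar',), ('Heidi',), ('Peggy',), ('Grace',), ('Alice',)]

Reason: ASC vs DESC gives opposite ordering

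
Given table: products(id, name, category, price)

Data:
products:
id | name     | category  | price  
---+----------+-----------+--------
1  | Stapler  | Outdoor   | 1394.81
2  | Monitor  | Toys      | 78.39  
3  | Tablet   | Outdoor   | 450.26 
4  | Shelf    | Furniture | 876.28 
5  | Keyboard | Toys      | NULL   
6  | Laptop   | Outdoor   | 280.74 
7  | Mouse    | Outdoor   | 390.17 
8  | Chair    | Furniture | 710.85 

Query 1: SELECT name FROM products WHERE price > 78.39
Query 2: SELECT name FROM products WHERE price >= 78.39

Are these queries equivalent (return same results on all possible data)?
No, not equivalent

Query 1 returns: [('Stapler',), ('Tablet',), ('Shelf',), ('Laptop',), ('Mouse',), ('Chair',)]
Query 2 returns: [('Stapler',), ('Monitor',), ('Tablet',), ('Shelf',), ('Laptop',), ('Mouse',), ('Chair',)]

Reason: > vs >= gives different results when price = 78.39 exists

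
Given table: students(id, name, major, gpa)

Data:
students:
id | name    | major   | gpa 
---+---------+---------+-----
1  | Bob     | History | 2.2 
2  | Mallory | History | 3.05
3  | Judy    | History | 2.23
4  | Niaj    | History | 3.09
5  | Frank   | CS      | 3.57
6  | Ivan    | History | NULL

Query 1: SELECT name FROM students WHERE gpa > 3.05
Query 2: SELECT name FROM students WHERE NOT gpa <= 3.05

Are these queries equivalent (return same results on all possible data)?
Yes, equivalent

Both queries return: [('Frank',), ('Niaj',)]

Reason: Both filter gpa > 3.05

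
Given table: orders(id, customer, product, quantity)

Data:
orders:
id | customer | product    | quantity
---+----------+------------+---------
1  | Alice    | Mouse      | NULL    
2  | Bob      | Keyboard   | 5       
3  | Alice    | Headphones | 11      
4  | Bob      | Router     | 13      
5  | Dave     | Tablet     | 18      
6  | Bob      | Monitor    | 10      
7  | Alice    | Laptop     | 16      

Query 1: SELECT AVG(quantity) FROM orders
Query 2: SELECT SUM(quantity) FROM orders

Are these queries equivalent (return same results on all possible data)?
No, not equivalent

Query 1 returns: [(12.166666666666666,)]
Query 2 returns: [(73,)]

Reason: AVG vs SUM give different aggregate values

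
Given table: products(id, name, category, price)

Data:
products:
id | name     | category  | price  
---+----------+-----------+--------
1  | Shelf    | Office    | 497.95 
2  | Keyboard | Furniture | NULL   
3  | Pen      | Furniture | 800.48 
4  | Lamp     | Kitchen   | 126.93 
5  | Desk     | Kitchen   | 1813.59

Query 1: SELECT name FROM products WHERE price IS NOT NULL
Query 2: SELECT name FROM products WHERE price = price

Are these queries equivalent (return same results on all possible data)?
Yes, equivalent

Both queries return: [('Desk',), ('Lamp',), ('Pen',), ('Shelf',)]

Reason: IS NOT NULL vs self-equality (both exclude NULLs)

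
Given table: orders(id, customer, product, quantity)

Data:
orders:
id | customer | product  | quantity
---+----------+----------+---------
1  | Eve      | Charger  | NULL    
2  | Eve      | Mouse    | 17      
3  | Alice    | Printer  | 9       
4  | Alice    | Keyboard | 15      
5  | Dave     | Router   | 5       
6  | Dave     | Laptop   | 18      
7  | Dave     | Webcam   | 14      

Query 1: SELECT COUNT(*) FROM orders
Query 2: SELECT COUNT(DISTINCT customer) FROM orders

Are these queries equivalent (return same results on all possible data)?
No, not equivalent

Query 1 returns: [(7,)]
Query 2 returns: [(3,)]

Reason: COUNT(*) counts rows, COUNT(DISTINCT customer) counts unique customers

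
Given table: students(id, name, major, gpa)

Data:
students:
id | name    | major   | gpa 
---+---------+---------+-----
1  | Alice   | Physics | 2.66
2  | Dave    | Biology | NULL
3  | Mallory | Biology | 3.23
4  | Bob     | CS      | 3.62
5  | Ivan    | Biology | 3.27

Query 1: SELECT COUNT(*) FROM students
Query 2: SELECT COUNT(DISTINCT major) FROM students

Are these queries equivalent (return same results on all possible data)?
No, not equivalent

Query 1 returns: [(5,)]
Query 2 returns: [(3,)]

Reason: COUNT(*) counts rows, COUNT(DISTINCT major) counts unique majors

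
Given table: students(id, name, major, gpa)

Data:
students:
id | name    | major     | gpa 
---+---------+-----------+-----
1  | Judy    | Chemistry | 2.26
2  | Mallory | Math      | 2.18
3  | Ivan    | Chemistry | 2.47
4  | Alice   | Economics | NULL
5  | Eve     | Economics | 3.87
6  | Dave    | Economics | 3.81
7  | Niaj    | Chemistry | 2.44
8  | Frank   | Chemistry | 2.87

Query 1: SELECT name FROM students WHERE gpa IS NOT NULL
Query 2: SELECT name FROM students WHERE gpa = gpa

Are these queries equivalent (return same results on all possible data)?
Yes, equivalent

Both queries return: [('Dave',), ('Eve',), ('Frank',), ('Ivan',), ('Judy',), ('Mallory',), ('Niaj',)]

Reason: IS NOT NULL vs self-equality (both exclude NULLs)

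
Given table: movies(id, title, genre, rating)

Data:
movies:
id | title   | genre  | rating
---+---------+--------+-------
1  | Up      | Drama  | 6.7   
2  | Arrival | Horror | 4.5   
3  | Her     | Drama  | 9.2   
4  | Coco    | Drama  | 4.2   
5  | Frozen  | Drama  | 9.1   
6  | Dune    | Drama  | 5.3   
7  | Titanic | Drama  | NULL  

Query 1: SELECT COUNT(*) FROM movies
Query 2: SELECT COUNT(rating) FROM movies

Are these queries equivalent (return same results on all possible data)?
No, not equivalent

Query 1 returns: [(7,)]
Query 2 returns: [(6,)]

Reason: COUNT(*) includes NULLs, COUNT(column) excludes them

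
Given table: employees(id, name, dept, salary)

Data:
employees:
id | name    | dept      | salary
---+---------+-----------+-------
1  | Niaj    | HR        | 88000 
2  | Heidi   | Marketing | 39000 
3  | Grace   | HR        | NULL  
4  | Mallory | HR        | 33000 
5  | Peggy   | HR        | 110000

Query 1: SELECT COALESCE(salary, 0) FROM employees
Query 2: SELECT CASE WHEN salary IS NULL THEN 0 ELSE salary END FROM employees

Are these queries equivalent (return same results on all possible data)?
Yes, equivalent

Both queries return: [(0,), (33000,), (39000,), (88000,), (110000,)]

Reason: COALESCE vs CASE for NULL handling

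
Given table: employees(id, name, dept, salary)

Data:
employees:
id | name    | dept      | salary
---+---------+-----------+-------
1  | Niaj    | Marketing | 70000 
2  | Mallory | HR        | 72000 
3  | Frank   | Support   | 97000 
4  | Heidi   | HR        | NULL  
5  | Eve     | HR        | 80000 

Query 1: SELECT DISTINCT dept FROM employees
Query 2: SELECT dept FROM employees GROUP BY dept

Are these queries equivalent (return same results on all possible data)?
Yes, equivalent

Both queries return: [('HR',), ('Marketing',), ('Support',)]

Reason: Both get unique depts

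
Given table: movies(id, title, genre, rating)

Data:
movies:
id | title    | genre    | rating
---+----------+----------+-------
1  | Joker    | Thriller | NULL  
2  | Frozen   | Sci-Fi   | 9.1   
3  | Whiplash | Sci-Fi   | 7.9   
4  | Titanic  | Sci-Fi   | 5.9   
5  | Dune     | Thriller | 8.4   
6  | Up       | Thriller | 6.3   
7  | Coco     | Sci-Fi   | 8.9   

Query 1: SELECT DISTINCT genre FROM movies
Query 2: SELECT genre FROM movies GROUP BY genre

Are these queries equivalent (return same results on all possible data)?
Yes, equivalent

Both queries return: [('Sci-Fi',), ('Thriller',)]

Reason: Both get unique genres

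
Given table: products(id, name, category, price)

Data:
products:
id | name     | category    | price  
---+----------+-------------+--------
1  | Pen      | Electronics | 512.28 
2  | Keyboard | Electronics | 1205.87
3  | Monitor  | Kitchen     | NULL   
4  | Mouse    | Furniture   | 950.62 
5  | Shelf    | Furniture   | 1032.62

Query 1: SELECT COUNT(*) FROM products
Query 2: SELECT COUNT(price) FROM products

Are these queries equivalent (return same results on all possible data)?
No, not equivalent

Query 1 returns: [(5,)]
Query 2 returns: [(4,)]

Reason: COUNT(*) includes NULLs, COUNT(column) excludes them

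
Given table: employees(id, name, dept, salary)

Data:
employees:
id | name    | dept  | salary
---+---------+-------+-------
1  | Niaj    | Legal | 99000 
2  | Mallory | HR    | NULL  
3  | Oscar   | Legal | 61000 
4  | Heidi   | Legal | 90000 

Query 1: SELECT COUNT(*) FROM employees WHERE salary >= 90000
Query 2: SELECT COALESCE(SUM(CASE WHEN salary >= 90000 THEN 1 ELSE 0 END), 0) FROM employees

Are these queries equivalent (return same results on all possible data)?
Yes, equivalent

Both queries return: [(2,)]

Reason: COUNT with WHERE vs conditional SUM (COALESCE handles empty-table NULL)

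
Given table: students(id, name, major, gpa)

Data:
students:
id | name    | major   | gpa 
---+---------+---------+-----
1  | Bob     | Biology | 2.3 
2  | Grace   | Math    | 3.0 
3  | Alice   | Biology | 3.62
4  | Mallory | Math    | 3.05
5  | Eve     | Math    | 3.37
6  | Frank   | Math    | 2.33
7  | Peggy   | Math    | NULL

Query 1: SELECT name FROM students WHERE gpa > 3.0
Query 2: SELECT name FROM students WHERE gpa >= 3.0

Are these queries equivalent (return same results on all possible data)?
No, not equivalent

Query 1 returns: [('Alice',), ('Mallory',), ('Eve',)]
Query 2 returns: [('Grace',), ('Alice',), ('Mallory',), ('Eve',)]

Reason: > vs >= gives different results when gpa = 3.0 exists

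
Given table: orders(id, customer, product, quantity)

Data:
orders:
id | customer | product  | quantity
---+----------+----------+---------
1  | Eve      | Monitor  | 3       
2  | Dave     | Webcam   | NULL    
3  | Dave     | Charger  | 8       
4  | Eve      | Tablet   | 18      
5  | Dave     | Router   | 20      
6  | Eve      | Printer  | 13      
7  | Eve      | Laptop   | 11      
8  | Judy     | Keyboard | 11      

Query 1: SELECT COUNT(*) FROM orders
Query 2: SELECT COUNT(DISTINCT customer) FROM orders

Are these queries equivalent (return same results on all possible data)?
No, not equivalent

Query 1 returns: [(8,)]
Query 2 returns: [(3,)]

Reason: COUNT(*) counts rows, COUNT(DISTINCT customer) counts unique customers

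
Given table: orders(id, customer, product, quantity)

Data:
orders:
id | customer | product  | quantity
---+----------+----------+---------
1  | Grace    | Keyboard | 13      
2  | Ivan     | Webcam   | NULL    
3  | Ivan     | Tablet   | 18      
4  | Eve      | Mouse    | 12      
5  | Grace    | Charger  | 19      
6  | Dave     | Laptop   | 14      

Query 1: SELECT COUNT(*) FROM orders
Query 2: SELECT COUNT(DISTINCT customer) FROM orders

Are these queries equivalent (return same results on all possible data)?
No, not equivalent

Query 1 returns: [(6,)]
Query 2 returns: [(4,)]

Reason: COUNT(*) counts rows, COUNT(DISTINCT customer) counts unique customers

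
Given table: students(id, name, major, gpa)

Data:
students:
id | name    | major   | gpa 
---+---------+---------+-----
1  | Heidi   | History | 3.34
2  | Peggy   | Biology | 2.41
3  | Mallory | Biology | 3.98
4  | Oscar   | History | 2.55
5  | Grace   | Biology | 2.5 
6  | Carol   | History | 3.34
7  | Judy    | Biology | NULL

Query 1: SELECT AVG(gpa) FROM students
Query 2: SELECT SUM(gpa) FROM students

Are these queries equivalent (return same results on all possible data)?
No, not equivalent

Query 1 returns: [(3.02,)]
Query 2 returns: [(18.12,)]

Reason: AVG vs SUM give different aggregate values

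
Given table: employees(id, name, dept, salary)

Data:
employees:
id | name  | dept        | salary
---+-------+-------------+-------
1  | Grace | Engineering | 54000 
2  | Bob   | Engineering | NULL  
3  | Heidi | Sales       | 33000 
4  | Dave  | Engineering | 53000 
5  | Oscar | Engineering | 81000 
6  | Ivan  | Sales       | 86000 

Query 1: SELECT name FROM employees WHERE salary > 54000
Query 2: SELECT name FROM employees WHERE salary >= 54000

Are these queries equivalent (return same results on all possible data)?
No, not equivalent

Query 1 returns: [('Oscar',), ('Ivan',)]
Query 2 returns: [('Grace',), ('Oscar',), ('Ivan',)]

Reason: > vs >= gives different results when salary = 54000 exists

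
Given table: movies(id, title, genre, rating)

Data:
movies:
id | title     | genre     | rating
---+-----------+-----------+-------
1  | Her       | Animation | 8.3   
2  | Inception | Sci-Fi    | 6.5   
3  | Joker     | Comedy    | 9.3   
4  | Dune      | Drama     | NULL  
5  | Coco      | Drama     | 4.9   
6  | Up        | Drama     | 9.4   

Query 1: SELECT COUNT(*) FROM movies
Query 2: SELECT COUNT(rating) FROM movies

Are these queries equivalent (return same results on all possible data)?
No, not equivalent

Query 1 returns: [(6,)]
Query 2 returns: [(5,)]

Reason: COUNT(*) includes NULLs, COUNT(column) excludes them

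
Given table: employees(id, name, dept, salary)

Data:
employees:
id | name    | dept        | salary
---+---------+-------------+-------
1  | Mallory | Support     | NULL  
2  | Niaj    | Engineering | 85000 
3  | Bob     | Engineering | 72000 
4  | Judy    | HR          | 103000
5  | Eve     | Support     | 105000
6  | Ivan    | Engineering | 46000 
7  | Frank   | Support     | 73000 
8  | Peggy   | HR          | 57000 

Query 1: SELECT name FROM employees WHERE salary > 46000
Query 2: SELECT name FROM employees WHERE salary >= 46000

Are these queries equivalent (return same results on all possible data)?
No, not equivalent

Query 1 returns: [('Niaj',), ('Bob',), ('Judy',), ('Eve',), ('Frank',), ('Peggy',)]
Query 2 returns: [('Niaj',), ('Bob',), ('Judy',), ('Eve',), ('Ivan',), ('Frank',), ('Peggy',)]

Reason: > vs >= gives different results when salary = 46000 exists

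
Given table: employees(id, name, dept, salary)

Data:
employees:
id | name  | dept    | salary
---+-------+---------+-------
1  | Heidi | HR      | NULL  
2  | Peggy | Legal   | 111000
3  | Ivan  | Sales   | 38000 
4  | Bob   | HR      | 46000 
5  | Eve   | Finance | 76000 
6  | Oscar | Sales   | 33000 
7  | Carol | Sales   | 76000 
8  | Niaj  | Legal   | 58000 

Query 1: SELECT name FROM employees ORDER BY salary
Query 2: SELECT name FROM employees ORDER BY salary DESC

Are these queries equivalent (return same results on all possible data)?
No, not equivalent

Query 1 returns: [('Heidi',), ('Oscar',), ('Ivan',), ('Bob',), ('Niaj',), ('Eve',), ('Carol',), ('Peggy',)]
Query 2 returns: [('Peggy',), ('Eve',), ('Carol',), ('Niaj',), ('Bob',), ('Ivan',), ('Oscar',), ('Heidi',)]

Reason: ASC vs DESC gives opposite ordering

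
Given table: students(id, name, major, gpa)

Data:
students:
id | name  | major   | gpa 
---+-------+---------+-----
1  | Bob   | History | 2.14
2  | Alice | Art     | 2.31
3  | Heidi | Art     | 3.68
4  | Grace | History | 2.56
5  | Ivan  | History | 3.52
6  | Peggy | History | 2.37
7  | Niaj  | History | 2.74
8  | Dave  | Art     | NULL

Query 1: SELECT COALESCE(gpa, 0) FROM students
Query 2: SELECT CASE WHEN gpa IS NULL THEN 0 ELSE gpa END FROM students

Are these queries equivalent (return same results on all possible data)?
Yes, equivalent

Both queries return: [(0,), (2.14,), (2.31,), (2.37,), (2.56,), (2.74,), (3.52,), (3.68,)]

Reason: COALESCE vs CASE for NULL handling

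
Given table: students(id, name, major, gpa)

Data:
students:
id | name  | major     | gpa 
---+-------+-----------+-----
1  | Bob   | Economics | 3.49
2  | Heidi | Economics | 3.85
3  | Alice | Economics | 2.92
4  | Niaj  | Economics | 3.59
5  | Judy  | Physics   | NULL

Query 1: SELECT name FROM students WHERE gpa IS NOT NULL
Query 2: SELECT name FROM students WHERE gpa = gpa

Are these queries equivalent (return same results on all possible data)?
Yes, equivalent

Both queries return: [('Alice',), ('Bob',), ('Heidi',), ('Niaj',)]

Reason: IS NOT NULL vs self-equality (both exclude NULLs)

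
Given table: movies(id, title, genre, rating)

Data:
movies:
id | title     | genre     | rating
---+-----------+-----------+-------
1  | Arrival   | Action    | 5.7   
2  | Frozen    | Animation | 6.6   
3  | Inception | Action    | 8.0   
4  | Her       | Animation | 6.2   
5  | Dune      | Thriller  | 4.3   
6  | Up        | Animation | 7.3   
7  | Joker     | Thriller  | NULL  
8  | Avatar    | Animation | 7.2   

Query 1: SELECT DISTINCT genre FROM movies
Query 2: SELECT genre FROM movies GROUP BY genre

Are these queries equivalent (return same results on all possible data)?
Yes, equivalent

Both queries return: [('Action',), ('Animation',), ('Thriller',)]

Reason: Both get unique genres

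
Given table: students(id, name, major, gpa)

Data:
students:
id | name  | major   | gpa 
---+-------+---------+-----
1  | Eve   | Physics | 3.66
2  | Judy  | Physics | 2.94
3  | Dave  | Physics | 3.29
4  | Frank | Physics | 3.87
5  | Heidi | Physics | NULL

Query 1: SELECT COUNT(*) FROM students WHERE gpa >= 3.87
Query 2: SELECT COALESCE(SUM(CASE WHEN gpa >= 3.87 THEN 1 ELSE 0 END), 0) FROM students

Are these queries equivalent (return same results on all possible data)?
Yes, equivalent

Both queries return: [(1,)]

Reason: COUNT with WHERE vs conditional SUM (COALESCE handles empty-table NULL)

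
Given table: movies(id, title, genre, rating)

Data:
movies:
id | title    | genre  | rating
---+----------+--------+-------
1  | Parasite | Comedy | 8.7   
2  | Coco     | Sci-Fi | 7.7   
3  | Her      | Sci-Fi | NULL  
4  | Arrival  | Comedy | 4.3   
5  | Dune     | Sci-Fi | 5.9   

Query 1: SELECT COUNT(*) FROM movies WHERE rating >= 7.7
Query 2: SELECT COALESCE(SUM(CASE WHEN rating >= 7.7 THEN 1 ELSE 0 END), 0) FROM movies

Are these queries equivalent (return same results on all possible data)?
Yes, equivalent

Both queries return: [(2,)]

Reason: COUNT with WHERE vs conditional SUM (COALESCE handles empty-table NULL)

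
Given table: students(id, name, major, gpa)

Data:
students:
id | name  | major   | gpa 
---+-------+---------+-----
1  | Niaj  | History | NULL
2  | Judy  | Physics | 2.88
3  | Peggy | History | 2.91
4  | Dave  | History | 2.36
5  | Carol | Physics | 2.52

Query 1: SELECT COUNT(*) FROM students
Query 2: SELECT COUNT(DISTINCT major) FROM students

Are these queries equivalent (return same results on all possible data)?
No, not equivalent

Query 1 returns: [(5,)]
Query 2 returns: [(2,)]

Reason: COUNT(*) counts rows, COUNT(DISTINCT major) counts unique majors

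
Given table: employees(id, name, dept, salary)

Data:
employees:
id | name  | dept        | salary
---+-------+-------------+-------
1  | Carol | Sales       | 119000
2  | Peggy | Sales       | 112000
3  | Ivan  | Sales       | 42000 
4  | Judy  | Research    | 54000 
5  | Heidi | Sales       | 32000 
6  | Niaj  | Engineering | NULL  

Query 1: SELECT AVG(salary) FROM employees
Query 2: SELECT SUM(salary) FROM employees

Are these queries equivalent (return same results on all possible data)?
No, not equivalent

Query 1 returns: [(71800.0,)]
Query 2 returns: [(359000,)]

Reason: AVG vs SUM give different aggregate values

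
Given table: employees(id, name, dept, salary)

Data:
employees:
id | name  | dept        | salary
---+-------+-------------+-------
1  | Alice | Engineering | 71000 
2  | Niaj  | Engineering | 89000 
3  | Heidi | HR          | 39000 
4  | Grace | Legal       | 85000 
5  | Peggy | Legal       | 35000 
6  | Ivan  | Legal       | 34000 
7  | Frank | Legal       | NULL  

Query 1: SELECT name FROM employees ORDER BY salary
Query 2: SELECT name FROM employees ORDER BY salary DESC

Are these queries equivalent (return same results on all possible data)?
No, not equivalent

Query 1 returns: [('Frank',), ('Ivan',), ('Peggy',), ('Heidi',), ('Alice',), ('Grace',), ('Niaj',)]
Query 2 returns: [('Niaj',), ('Grace',), ('Alice',), ('Heidi',), ('Peggy',), ('Ivan',), ('Frank',)]

Reason: ASC vs DESC gives opposite ordering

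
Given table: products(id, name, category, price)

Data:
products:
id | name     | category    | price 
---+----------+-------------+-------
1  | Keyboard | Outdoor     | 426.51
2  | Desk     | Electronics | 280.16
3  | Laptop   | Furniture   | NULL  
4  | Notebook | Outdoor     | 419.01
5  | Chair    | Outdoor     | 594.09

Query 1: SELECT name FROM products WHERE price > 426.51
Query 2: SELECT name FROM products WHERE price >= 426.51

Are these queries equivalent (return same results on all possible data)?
No, not equivalent

Query 1 returns: [('Chair',)]
Query 2 returns: [('Keyboard',), ('Chair',)]

Reason: > vs >= gives different results when price = 426.51 exists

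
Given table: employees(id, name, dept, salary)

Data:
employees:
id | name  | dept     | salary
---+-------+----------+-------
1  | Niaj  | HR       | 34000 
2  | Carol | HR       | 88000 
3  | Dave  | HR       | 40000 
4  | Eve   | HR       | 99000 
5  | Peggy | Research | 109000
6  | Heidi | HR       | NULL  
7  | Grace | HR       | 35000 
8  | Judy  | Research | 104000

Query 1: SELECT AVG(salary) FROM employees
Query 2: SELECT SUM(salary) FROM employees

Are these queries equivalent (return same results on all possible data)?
No, not equivalent

Query 1 returns: [(72714.28571428571,)]
Query 2 returns: [(509000,)]

Reason: AVG vs SUM give different aggregate values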